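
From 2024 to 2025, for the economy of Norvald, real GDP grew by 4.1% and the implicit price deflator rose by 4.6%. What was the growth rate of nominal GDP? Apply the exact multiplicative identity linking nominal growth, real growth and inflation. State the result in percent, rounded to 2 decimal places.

8.89%

(1 + g_nom) = (1 + g_real)(1 + π) = 1.0410 × 1.0460 = 1.08889.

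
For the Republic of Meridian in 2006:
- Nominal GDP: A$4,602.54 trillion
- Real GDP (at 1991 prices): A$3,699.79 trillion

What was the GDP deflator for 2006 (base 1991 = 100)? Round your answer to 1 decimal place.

GDP deflator = (Nominal / Real) × 100 = 4602.54 / 3699.79 × 100 = 124.40.

124.4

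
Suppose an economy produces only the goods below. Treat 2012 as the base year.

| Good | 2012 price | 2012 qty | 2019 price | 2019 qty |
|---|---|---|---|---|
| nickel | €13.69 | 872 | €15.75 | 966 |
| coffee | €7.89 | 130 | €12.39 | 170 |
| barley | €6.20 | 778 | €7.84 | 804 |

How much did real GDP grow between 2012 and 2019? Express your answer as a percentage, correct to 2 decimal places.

9.92%

Real GDP 2012 = Nominal GDP 2012 = 13.69·872 + 7.89·130 + 6.20·778 = 17786.98.
Real GDP 2019 (at 2012 prices) = 13.69·966 + 7.89·170 + 6.20·804 = 19550.64.
Real growth = 19550.64/17786.98 − 1 = 0.0992.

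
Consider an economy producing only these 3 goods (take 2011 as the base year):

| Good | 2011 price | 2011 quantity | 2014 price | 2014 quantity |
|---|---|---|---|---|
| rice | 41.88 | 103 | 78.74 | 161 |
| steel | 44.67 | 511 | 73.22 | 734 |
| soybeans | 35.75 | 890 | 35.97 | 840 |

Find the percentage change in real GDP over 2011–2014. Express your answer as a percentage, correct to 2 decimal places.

Real GDP 2011 = Nominal GDP 2011 = 41.88·103 + 44.67·511 + 35.75·890 = 58957.51.
Real GDP 2014 (at 2011 prices) = 41.88·161 + 44.67·734 + 35.75·840 = 69560.46.
Real growth = 69560.46/58957.51 − 1 = 0.1798.

17.98%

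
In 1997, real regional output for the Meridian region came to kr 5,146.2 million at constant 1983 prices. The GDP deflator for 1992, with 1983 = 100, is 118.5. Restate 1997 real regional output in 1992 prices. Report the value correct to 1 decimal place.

Real regional output in 1992 prices = Real regional output in 1983 prices × (P_1992/P_1983) = 5146.2 × 1.185 = 6098.25.

kr 6,098.2 million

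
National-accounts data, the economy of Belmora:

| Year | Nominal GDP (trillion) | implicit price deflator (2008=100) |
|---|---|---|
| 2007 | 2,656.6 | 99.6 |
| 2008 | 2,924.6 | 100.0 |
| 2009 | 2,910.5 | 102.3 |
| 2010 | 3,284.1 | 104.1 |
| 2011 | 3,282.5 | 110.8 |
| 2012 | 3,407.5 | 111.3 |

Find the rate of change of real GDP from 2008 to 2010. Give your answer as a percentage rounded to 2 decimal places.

7.87%

Real GDP 2008 = 2924.6/1.000 = 2924.60.
Real GDP 2010 = 3284.1/1.041 = 3154.76.
Change = 3154.76/2924.60 − 1 = 0.0787.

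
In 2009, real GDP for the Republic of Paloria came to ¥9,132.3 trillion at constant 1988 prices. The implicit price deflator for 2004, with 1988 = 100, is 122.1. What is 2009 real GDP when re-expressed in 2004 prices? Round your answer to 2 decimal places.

¥11,150.54 trillion

Real GDP in 2004 prices = Real GDP in 1988 prices × (P_2004/P_1988) = 9132.3 × 1.221 = 11150.54.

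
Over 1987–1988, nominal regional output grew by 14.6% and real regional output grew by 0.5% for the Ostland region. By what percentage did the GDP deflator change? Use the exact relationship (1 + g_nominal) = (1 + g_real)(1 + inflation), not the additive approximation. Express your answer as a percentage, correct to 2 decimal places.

14.03%

(1 + g_nom) = (1 + g_real)(1 + π), so π = 1.1460 / 1.0050 − 1 = 0.14030.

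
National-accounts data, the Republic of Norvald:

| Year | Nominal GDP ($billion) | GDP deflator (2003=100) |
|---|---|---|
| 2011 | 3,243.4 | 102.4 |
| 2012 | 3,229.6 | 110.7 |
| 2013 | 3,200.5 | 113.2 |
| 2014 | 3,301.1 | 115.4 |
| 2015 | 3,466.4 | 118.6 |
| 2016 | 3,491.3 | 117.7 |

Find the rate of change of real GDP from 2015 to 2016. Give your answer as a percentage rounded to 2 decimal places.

Real GDP 2015 = 3466.4/1.186 = 2922.77.
Real GDP 2016 = 3491.3/1.177 = 2966.27.
Change = 2966.27/2922.77 − 1 = 0.0149.

1.49%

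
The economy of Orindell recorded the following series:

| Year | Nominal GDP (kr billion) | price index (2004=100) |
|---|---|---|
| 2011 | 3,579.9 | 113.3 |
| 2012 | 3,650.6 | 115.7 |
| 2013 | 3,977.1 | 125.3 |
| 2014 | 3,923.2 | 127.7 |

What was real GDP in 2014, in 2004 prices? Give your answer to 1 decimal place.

Real GDP 2014 = 3923.2 / 1.277 = 3072.20.

kr 3,072.2 billion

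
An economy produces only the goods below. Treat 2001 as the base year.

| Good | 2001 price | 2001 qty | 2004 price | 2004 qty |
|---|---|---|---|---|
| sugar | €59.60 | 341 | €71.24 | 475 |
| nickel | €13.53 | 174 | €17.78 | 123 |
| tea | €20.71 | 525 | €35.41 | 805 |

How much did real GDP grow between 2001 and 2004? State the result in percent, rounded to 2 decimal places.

Real GDP 2001 = Nominal GDP 2001 = 59.60·341 + 13.53·174 + 20.71·525 = 33550.57.
Real GDP 2004 (at 2001 prices) = 59.60·475 + 13.53·123 + 20.71·805 = 46645.74.
Real growth = 46645.74/33550.57 − 1 = 0.3903.

39.03%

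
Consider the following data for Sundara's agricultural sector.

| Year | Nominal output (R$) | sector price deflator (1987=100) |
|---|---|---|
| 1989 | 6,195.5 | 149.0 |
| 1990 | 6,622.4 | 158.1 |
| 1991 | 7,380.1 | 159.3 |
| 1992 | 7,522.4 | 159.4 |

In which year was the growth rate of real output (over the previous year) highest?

1990: real = 6622.4/1.581 = 4188.74; growth vs 1989 (4158.05) = 0.74%.
1991: real = 7380.1/1.593 = 4632.83; growth vs 1990 (4188.74) = 10.60%.
1992: real = 7522.4/1.594 = 4719.20; growth vs 1991 (4632.83) = 1.86%.

1991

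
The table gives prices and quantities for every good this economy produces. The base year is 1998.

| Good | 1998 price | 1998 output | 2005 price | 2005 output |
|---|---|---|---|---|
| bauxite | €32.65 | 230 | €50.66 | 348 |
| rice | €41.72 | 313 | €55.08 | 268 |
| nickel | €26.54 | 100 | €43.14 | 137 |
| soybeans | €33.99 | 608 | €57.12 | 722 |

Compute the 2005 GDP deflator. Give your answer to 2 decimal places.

Nominal GDP 2005 = 50.66·348 + 55.08·268 + 43.14·137 + 57.12·722 = 79541.94.
Real GDP 2005 (at 1998 prices) = 32.65·348 + 41.72·268 + 26.54·137 + 33.99·722 = 50719.92.
Deflator = Nominal/Real × 100 = 79541.94/50719.92 × 100 = 156.826.

156.83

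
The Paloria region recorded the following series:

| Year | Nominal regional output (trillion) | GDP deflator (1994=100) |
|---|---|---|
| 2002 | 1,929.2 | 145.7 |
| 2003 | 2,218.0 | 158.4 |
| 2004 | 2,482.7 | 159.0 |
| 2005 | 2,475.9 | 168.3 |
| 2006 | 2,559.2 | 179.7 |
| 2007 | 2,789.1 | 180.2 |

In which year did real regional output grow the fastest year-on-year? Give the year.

2004

2003: real = 2218.0/1.584 = 1400.25; growth vs 2002 (1324.09) = 5.75%.
2004: real = 2482.7/1.590 = 1561.45; growth vs 2003 (1400.25) = 11.51%.
2005: real = 2475.9/1.683 = 1471.12; growth vs 2004 (1561.45) = -5.79%.
2006: real = 2559.2/1.797 = 1424.15; growth vs 2005 (1471.12) = -3.19%.
2007: real = 2789.1/1.802 = 1547.78; growth vs 2006 (1424.15) = 8.68%.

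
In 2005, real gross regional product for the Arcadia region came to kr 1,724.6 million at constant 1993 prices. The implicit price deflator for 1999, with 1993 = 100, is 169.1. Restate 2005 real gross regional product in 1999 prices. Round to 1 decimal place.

kr 2,916.3 million

Real gross regional product in 1999 prices = Real gross regional product in 1993 prices × (P_1999/P_1993) = 1724.6 × 1.691 = 2916.30.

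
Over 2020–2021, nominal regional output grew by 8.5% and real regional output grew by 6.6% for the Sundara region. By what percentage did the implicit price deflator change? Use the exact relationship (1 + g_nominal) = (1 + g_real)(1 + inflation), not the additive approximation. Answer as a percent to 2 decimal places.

1.78%

(1 + g_nom) = (1 + g_real)(1 + π), so π = 1.0850 / 1.0660 − 1 = 0.01782.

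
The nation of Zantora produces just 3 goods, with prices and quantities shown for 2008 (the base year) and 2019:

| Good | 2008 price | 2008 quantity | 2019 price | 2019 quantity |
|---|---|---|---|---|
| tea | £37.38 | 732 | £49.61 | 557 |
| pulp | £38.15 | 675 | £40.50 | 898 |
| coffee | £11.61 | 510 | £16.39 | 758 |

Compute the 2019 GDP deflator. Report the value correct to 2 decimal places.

Nominal GDP 2019 = 49.61·557 + 40.50·898 + 16.39·758 = 76425.39.
Real GDP 2019 (at 2008 prices) = 37.38·557 + 38.15·898 + 11.61·758 = 63879.74.
Deflator = Nominal/Real × 100 = 76425.39/63879.74 × 100 = 119.639.

119.64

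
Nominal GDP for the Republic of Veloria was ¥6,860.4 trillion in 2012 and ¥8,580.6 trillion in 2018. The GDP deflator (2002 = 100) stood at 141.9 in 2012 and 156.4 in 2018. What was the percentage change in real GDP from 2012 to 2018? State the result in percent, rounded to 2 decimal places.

13.48%

Deflate each year: 2012 → 6860.4/1.419 = 4834.67; 2018 → 8580.6/1.564 = 5486.32.
So real GDP changed by 5486.32/4834.67 − 1 = 0.1348, i.e. 13.48%.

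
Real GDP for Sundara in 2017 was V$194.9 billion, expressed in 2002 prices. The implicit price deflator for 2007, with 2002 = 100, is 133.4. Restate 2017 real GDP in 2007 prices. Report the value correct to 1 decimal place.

V$260.0 billion

Real GDP in 2007 prices = Real GDP in 2002 prices × (P_2007/P_2002) = 194.9 × 1.334 = 260.00.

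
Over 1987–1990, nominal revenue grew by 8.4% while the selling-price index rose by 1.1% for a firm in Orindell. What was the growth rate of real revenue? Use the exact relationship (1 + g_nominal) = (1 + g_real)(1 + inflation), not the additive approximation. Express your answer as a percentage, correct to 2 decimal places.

7.22%

(1 + g_nom) = (1 + g_real)(1 + π), so g_real = 1.0840 / 1.0110 − 1 = 0.07221.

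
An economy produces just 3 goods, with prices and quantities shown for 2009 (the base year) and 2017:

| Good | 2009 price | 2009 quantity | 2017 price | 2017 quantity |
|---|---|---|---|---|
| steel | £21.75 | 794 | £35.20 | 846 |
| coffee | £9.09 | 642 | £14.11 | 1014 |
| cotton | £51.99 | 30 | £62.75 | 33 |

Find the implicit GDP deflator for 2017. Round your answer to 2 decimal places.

Nominal GDP 2017 = 35.20·846 + 14.11·1014 + 62.75·33 = 46157.49.
Real GDP 2017 (at 2009 prices) = 21.75·846 + 9.09·1014 + 51.99·33 = 29333.43.
Deflator = Nominal/Real × 100 = 46157.49/29333.43 × 100 = 157.355.

157.35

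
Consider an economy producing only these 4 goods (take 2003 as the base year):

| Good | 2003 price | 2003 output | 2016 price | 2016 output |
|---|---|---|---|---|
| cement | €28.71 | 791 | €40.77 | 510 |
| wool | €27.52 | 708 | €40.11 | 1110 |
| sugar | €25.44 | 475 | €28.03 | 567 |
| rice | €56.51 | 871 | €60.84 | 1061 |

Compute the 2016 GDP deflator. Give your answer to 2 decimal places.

121.90

Nominal GDP 2016 = 40.77·510 + 40.11·1110 + 28.03·567 + 60.84·1061 = 145759.05.
Real GDP 2016 (at 2003 prices) = 28.71·510 + 27.52·1110 + 25.44·567 + 56.51·1061 = 119570.89.
Deflator = Nominal/Real × 100 = 145759.05/119570.89 × 100 = 121.902.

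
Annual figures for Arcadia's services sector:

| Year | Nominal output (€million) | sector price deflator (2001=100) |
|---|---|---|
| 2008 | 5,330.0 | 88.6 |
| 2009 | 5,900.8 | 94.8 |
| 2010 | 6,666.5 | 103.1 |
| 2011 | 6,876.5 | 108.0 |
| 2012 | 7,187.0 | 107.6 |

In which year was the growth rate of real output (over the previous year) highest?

2009: real = 5900.8/0.948 = 6224.47; growth vs 2008 (6015.80) = 3.47%.
2010: real = 6666.5/1.031 = 6466.05; growth vs 2009 (6224.47) = 3.88%.
2011: real = 6876.5/1.080 = 6367.13; growth vs 2010 (6466.05) = -1.53%.
2012: real = 7187.0/1.076 = 6679.37; growth vs 2011 (6367.13) = 4.90%.

2012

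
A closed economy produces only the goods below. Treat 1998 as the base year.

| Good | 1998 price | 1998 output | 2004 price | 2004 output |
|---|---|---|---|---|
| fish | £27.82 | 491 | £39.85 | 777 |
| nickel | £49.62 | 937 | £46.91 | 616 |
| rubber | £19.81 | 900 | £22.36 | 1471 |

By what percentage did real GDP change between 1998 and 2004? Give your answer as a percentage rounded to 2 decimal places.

Real GDP 1998 = Nominal GDP 1998 = 27.82·491 + 49.62·937 + 19.81·900 = 77982.56.
Real GDP 2004 (at 1998 prices) = 27.82·777 + 49.62·616 + 19.81·1471 = 81322.57.
Real growth = 81322.57/77982.56 − 1 = 0.0428.

4.28%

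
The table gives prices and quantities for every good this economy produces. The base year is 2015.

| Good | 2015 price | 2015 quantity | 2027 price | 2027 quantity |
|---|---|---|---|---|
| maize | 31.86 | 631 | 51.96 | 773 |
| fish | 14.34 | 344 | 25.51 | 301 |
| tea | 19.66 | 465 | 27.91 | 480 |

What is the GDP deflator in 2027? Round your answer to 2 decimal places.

159.56

Nominal GDP 2027 = 51.96·773 + 25.51·301 + 27.91·480 = 61240.39.
Real GDP 2027 (at 2015 prices) = 31.86·773 + 14.34·301 + 19.66·480 = 38380.92.
Deflator = Nominal/Real × 100 = 61240.39/38380.92 × 100 = 159.559.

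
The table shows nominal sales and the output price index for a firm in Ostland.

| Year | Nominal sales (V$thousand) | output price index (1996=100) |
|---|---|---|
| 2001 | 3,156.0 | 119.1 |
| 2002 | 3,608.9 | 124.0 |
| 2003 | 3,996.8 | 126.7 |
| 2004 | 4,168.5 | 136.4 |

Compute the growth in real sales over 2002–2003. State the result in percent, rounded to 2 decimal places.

8.39%

Real sales 2002 = 3608.9/1.240 = 2910.40.
Real sales 2003 = 3996.8/1.267 = 3154.54.
Change = 3154.54/2910.40 − 1 = 0.0839.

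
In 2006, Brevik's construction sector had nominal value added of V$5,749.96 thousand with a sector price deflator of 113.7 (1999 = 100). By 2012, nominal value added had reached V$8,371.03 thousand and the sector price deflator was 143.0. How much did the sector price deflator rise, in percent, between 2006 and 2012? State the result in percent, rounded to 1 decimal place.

25.8%

Price-level change = 143.0 / 113.7 − 1 = 0.2577.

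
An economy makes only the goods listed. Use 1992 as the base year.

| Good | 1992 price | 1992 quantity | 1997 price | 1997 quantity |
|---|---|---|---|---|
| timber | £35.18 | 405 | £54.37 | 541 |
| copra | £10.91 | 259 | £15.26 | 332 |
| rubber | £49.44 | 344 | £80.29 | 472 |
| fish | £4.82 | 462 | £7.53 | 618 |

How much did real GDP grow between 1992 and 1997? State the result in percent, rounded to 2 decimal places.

Real GDP 1992 = Nominal GDP 1992 = 35.18·405 + 10.91·259 + 49.44·344 + 4.82·462 = 36307.79.
Real GDP 1997 (at 1992 prices) = 35.18·541 + 10.91·332 + 49.44·472 + 4.82·618 = 48968.94.
Real growth = 48968.94/36307.79 − 1 = 0.3487.

34.87%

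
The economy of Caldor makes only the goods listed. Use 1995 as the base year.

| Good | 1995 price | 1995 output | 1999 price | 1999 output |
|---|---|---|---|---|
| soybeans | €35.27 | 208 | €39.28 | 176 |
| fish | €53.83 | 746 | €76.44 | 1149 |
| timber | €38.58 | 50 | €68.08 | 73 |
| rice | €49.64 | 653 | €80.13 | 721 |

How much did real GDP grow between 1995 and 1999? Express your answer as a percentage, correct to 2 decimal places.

Real GDP 1995 = Nominal GDP 1995 = 35.27·208 + 53.83·746 + 38.58·50 + 49.64·653 = 81837.26.
Real GDP 1999 (at 1995 prices) = 35.27·176 + 53.83·1149 + 38.58·73 + 49.64·721 = 106664.97.
Real growth = 106664.97/81837.26 − 1 = 0.3034.

30.34%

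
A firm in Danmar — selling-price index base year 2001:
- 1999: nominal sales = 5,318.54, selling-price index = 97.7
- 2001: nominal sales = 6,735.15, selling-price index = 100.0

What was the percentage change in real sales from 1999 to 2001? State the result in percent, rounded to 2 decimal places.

23.72%

Deflate each year: 1999 → 5318.54/0.977 = 5443.75; 2001 → 6735.15/1.000 = 6735.15.
So real sales changed by 6735.15/5443.75 − 1 = 0.2372, i.e. 23.72%.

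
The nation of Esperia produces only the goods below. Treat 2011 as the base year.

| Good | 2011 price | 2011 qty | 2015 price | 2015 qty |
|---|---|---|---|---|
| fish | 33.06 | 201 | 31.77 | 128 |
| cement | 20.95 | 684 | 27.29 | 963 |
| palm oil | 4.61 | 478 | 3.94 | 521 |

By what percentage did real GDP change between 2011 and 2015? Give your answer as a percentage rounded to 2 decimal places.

Real GDP 2011 = Nominal GDP 2011 = 33.06·201 + 20.95·684 + 4.61·478 = 23178.44.
Real GDP 2015 (at 2011 prices) = 33.06·128 + 20.95·963 + 4.61·521 = 26808.34.
Real growth = 26808.34/23178.44 − 1 = 0.1566.

15.66%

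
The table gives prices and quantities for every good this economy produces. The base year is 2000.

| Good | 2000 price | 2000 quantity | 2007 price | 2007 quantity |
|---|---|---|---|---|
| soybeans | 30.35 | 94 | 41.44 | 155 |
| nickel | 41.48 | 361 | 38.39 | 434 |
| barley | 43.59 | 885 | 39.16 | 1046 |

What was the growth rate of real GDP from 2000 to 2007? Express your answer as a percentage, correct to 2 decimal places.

Real GDP 2000 = Nominal GDP 2000 = 30.35·94 + 41.48·361 + 43.59·885 = 56404.33.
Real GDP 2007 (at 2000 prices) = 30.35·155 + 41.48·434 + 43.59·1046 = 68301.71.
Real growth = 68301.71/56404.33 − 1 = 0.2109.

21.09%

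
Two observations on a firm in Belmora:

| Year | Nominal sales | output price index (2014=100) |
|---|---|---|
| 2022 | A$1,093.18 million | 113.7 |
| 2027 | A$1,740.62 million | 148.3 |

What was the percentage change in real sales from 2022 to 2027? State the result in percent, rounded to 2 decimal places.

Deflate each year: 2022 → 1093.18/1.137 = 961.46; 2027 → 1740.62/1.483 = 1173.72.
So real sales changed by 1173.72/961.46 − 1 = 0.2208, i.e. 22.08%.

22.08%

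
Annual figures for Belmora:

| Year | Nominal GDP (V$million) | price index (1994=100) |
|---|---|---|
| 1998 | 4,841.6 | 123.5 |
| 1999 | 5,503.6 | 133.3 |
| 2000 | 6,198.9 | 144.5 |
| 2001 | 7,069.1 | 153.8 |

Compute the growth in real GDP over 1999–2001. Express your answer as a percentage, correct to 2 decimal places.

11.32%

Real GDP 1999 = 5503.6/1.333 = 4128.73.
Real GDP 2001 = 7069.1/1.538 = 4596.29.
Change = 4596.29/4128.73 − 1 = 0.1132.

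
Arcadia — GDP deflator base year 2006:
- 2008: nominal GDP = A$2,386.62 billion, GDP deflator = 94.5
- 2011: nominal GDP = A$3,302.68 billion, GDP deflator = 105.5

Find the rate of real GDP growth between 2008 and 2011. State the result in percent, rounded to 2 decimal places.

23.95%

Real GDP 2008 = 2386.62 / 0.945 = 2525.52.
Real GDP 2011 = 3302.68 / 1.055 = 3130.50.
Real growth = 3130.50 / 2525.52 − 1 = 0.2395.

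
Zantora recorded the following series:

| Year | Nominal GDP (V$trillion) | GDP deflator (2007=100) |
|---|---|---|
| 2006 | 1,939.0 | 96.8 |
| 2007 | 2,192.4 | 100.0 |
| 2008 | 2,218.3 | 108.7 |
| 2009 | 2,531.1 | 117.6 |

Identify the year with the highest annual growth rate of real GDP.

2007: real = 2192.4/1.000 = 2192.40; growth vs 2006 (2003.10) = 9.45%.
2008: real = 2218.3/1.087 = 2040.75; growth vs 2007 (2192.40) = -6.92%.
2009: real = 2531.1/1.176 = 2152.30; growth vs 2008 (2040.75) = 5.47%.

2007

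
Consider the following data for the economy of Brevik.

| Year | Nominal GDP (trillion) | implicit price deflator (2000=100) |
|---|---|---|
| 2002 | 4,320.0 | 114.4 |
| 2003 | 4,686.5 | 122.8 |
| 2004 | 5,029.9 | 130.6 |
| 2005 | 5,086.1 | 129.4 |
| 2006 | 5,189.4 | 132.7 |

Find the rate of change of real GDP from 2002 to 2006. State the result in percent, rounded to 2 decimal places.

3.56%

Real GDP 2002 = 4320.0/1.144 = 3776.22.
Real GDP 2006 = 5189.4/1.327 = 3910.63.
Change = 3910.63/3776.22 − 1 = 0.0356.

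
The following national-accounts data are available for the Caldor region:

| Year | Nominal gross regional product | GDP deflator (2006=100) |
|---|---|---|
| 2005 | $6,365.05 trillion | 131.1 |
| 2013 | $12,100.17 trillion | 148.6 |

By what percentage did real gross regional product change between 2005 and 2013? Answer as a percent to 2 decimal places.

67.72%

Deflate each year: 2005 → 6365.05/1.311 = 4855.11; 2013 → 12100.17/1.486 = 8142.78.
So real gross regional product changed by 8142.78/4855.11 − 1 = 0.6772, i.e. 67.72%.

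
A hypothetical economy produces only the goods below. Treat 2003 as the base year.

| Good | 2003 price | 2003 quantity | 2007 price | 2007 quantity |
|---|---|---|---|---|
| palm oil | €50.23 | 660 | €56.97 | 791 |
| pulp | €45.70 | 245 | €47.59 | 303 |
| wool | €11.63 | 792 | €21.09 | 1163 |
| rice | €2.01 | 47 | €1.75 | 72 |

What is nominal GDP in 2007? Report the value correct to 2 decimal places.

Nominal GDP 2007 = Σ (p_2007 × q_2007) = 56.97·791 + 47.59·303 + 21.09·1163 + 1.75·72 = 84136.71.

€84136.71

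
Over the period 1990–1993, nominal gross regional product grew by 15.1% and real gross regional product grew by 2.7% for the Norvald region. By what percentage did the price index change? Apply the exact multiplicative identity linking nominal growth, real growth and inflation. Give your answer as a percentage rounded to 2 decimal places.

(1 + g_nom) = (1 + g_real)(1 + π), so π = 1.1510 / 1.0270 − 1 = 0.12074.

12.07%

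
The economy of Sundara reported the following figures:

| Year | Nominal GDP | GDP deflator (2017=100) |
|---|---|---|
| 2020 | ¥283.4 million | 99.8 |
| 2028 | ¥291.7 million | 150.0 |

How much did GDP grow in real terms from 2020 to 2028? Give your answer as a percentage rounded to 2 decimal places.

Real GDP 2020 = 283.4 / 0.998 = 283.97.
Real GDP 2028 = 291.7 / 1.500 = 194.47.
Real growth = 194.47 / 283.97 − 1 = -0.3152.

-31.52%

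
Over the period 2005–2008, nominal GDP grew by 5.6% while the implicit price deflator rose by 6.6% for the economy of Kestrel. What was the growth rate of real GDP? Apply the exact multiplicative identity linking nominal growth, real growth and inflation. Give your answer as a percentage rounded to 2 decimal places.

(1 + g_nom) = (1 + g_real)(1 + π), so g_real = 1.0560 / 1.0660 − 1 = -0.00938.

-0.94%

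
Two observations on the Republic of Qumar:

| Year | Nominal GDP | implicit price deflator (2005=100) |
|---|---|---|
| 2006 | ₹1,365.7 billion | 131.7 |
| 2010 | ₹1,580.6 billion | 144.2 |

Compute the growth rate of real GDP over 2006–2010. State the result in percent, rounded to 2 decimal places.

5.70%

Deflate each year: 2006 → 1365.7/1.317 = 1036.98; 2010 → 1580.6/1.442 = 1096.12.
So real GDP changed by 1096.12/1036.98 − 1 = 0.0570, i.e. 5.70%.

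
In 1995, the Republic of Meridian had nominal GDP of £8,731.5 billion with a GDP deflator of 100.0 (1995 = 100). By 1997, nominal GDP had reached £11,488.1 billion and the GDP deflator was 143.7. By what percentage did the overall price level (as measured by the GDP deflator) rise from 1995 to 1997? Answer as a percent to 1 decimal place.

Price-level change = 143.7 / 100.0 − 1 = 0.4370.

43.7%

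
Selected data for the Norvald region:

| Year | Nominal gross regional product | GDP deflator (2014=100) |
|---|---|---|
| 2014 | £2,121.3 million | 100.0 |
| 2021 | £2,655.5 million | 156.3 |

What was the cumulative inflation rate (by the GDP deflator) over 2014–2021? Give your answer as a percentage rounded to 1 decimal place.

Price-level change = 156.3 / 100.0 − 1 = 0.5630.

56.3%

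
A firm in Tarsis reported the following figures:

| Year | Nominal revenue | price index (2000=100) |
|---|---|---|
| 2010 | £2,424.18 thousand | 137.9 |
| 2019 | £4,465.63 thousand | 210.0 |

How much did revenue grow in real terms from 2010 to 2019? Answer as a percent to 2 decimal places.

20.97%

Deflate each year: 2010 → 2424.18/1.379 = 1757.93; 2019 → 4465.63/2.100 = 2126.49.
So real revenue changed by 2126.49/1757.93 − 1 = 0.2097, i.e. 20.97%.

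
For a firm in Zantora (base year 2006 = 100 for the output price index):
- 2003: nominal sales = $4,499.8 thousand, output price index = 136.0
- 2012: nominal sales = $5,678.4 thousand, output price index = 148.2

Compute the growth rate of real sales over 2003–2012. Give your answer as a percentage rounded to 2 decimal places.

15.80%

Real sales 2003 = 4499.8 / 1.360 = 3308.68.
Real sales 2012 = 5678.4 / 1.482 = 3831.58.
Real growth = 3831.58 / 3308.68 − 1 = 0.1580.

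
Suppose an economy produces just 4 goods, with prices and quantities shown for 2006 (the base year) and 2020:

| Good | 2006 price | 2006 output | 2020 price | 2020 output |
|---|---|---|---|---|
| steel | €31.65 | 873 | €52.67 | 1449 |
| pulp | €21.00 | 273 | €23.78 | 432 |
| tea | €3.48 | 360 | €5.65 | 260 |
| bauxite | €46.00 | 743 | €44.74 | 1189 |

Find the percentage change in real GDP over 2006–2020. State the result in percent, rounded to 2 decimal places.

60.67%

Real GDP 2006 = Nominal GDP 2006 = 31.65·873 + 21.00·273 + 3.48·360 + 46.00·743 = 68794.25.
Real GDP 2020 (at 2006 prices) = 31.65·1449 + 21.00·432 + 3.48·260 + 46.00·1189 = 110531.65.
Real growth = 110531.65/68794.25 − 1 = 0.6067.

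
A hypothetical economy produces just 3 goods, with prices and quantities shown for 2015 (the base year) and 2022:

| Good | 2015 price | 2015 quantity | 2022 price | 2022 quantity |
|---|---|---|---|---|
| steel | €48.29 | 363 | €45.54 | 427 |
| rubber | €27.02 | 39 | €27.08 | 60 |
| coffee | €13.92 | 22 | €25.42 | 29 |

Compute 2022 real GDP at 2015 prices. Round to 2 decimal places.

Real GDP 2022 = Σ (p_2015 × q_2022) = 48.29·427 + 27.02·60 + 13.92·29 = 22644.71.

€22644.71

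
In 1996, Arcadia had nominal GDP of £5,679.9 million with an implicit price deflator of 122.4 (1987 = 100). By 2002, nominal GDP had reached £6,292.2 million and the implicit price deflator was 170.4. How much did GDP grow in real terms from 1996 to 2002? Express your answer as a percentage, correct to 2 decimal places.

-20.43%

Real GDP 1996 = 5679.9 / 1.224 = 4640.44.
Real GDP 2002 = 6292.2 / 1.704 = 3692.61.
Real growth = 3692.61 / 4640.44 − 1 = -0.2043.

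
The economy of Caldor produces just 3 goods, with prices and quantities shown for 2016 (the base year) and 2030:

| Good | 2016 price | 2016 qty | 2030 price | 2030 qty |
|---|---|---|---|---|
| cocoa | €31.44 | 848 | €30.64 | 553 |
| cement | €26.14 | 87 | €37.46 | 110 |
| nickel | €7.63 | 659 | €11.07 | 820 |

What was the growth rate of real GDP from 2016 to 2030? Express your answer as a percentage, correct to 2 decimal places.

-21.92%

Real GDP 2016 = Nominal GDP 2016 = 31.44·848 + 26.14·87 + 7.63·659 = 33963.47.
Real GDP 2030 (at 2016 prices) = 31.44·553 + 26.14·110 + 7.63·820 = 26518.32.
Real growth = 26518.32/33963.47 − 1 = -0.2192.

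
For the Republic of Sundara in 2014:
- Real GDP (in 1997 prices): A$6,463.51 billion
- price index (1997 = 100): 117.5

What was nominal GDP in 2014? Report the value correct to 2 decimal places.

A$7,594.62 billion

Nominal GDP = Real × (price index/100) = 6463.51 × 1.175 = 7594.62.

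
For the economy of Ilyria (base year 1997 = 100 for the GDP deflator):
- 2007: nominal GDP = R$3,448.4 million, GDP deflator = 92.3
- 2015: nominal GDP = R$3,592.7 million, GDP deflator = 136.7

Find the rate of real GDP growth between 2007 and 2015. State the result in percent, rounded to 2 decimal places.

-29.65%

Real GDP 2007 = 3448.4 / 0.923 = 3736.08.
Real GDP 2015 = 3592.7 / 1.367 = 2628.16.
Real growth = 2628.16 / 3736.08 − 1 = -0.2965.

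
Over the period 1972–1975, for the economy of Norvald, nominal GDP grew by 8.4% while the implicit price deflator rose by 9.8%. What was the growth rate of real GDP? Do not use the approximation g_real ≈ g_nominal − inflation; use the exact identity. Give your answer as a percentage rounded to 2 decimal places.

-1.28%

(1 + g_nom) = (1 + g_real)(1 + π), so g_real = 1.0840 / 1.0980 − 1 = -0.01275.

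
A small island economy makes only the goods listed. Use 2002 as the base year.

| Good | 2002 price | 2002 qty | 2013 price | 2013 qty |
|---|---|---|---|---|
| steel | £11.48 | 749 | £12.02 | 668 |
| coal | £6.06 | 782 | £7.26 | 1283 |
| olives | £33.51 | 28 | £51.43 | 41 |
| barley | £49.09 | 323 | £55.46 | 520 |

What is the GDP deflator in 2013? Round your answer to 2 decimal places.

Nominal GDP 2013 = 12.02·668 + 7.26·1283 + 51.43·41 + 55.46·520 = 48291.77.
Real GDP 2013 (at 2002 prices) = 11.48·668 + 6.06·1283 + 33.51·41 + 49.09·520 = 42344.33.
Deflator = Nominal/Real × 100 = 48291.77/42344.33 × 100 = 114.045.

114.05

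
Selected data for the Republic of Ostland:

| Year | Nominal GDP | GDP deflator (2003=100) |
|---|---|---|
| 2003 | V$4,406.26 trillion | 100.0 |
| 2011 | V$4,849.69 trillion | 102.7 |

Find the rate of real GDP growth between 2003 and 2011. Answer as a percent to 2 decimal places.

Deflate each year: 2003 → 4406.26/1.000 = 4406.26; 2011 → 4849.69/1.027 = 4722.19.
So real GDP changed by 4722.19/4406.26 − 1 = 0.0717, i.e. 7.17%.

7.17%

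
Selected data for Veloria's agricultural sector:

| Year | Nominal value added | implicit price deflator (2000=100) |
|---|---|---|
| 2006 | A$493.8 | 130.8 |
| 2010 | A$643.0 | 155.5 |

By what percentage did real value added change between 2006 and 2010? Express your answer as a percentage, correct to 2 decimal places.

Deflate each year: 2006 → 493.8/1.308 = 377.52; 2010 → 643.0/1.555 = 413.50.
So real value added changed by 413.50/377.52 − 1 = 0.0953, i.e. 9.53%.

9.53%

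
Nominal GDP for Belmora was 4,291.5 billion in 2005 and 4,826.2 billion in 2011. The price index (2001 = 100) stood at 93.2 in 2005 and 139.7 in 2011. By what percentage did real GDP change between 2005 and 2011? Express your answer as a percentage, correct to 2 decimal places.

-24.97%

Real GDP 2005 = 4291.5 / 0.932 = 4604.61.
Real GDP 2011 = 4826.2 / 1.397 = 3454.69.
Real growth = 3454.69 / 4604.61 − 1 = -0.2497.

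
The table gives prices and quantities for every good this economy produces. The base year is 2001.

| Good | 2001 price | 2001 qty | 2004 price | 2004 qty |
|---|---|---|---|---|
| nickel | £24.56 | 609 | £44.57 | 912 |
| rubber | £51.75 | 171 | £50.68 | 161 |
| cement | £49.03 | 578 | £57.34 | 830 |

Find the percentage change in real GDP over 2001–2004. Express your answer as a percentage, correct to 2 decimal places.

36.97%

Real GDP 2001 = Nominal GDP 2001 = 24.56·609 + 51.75·171 + 49.03·578 = 52145.63.
Real GDP 2004 (at 2001 prices) = 24.56·912 + 51.75·161 + 49.03·830 = 71425.37.
Real growth = 71425.37/52145.63 − 1 = 0.3697.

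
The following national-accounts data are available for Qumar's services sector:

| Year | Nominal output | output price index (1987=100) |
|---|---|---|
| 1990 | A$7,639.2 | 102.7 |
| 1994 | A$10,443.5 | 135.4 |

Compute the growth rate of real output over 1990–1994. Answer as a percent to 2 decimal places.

3.69%

Deflate each year: 1990 → 7639.2/1.027 = 7438.36; 1994 → 10443.5/1.354 = 7713.07.
So real output changed by 7713.07/7438.36 − 1 = 0.0369, i.e. 3.69%.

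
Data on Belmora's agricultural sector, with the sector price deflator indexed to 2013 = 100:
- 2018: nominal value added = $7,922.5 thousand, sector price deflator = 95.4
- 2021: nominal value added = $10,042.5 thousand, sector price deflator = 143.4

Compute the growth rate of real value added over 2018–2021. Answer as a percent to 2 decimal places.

-15.67%

Real value added 2018 = 7922.5 / 0.954 = 8304.51.
Real value added 2021 = 10042.5 / 1.434 = 7003.14.
Real growth = 7003.14 / 8304.51 − 1 = -0.1567.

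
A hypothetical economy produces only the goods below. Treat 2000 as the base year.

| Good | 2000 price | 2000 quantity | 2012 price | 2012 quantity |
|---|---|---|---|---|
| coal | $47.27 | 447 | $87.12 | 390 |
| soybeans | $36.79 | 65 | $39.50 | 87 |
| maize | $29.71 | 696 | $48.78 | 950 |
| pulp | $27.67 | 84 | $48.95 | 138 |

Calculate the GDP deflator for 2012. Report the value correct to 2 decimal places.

168.61

Nominal GDP 2012 = 87.12·390 + 39.50·87 + 48.78·950 + 48.95·138 = 90509.40.
Real GDP 2012 (at 2000 prices) = 47.27·390 + 36.79·87 + 29.71·950 + 27.67·138 = 53678.99.
Deflator = Nominal/Real × 100 = 90509.40/53678.99 × 100 = 168.612.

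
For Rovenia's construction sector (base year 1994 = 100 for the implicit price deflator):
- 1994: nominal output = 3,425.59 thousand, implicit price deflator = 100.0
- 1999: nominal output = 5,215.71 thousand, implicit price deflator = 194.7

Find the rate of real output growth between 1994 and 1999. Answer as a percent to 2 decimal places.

Real output 1994 = 3425.59 / 1.000 = 3425.59.
Real output 1999 = 5215.71 / 1.947 = 2678.84.
Real growth = 2678.84 / 3425.59 − 1 = -0.2180.

-21.80%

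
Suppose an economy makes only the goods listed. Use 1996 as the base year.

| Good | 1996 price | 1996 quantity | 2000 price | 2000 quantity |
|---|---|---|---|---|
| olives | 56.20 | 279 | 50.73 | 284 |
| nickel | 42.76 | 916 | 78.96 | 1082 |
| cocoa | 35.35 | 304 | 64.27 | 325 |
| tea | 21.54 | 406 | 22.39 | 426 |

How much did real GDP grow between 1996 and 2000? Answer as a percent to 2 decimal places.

Real GDP 1996 = Nominal GDP 1996 = 56.20·279 + 42.76·916 + 35.35·304 + 21.54·406 = 74339.60.
Real GDP 2000 (at 1996 prices) = 56.20·284 + 42.76·1082 + 35.35·325 + 21.54·426 = 82891.91.
Real growth = 82891.91/74339.60 − 1 = 0.1150.

11.50%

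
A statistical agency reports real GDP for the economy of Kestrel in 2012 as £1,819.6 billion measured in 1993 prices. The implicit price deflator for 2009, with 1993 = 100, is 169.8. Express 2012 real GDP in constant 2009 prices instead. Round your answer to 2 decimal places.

£3,089.68 billion

Real GDP in 2009 prices = Real GDP in 1993 prices × (P_2009/P_1993) = 1819.6 × 1.698 = 3089.68.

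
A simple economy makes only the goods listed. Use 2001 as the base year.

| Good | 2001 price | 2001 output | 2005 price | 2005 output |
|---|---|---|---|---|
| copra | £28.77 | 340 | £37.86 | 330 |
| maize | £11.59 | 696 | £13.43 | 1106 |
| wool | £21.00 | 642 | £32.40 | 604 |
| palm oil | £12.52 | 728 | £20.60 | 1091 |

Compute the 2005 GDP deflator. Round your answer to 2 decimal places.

Nominal GDP 2005 = 37.86·330 + 13.43·1106 + 32.40·604 + 20.60·1091 = 69391.58.
Real GDP 2005 (at 2001 prices) = 28.77·330 + 11.59·1106 + 21.00·604 + 12.52·1091 = 48655.96.
Deflator = Nominal/Real × 100 = 69391.58/48655.96 × 100 = 142.617.

142.62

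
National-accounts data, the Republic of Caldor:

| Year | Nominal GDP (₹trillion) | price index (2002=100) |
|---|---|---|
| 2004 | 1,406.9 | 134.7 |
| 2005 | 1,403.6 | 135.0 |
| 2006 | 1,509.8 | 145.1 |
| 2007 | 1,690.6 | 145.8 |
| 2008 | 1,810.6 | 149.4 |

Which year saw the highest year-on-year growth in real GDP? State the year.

2005: real = 1403.6/1.350 = 1039.70; growth vs 2004 (1044.47) = -0.46%.
2006: real = 1509.8/1.451 = 1040.52; growth vs 2005 (1039.70) = 0.08%.
2007: real = 1690.6/1.458 = 1159.53; growth vs 2006 (1040.52) = 11.44%.
2008: real = 1810.6/1.494 = 1211.91; growth vs 2007 (1159.53) = 4.52%.

2007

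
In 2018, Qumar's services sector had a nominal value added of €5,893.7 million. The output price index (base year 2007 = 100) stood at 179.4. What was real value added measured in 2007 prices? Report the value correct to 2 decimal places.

€3,285.23 million

Real value added = Nominal / (output price index/100) = 5893.7 / 1.794 = 3285.23.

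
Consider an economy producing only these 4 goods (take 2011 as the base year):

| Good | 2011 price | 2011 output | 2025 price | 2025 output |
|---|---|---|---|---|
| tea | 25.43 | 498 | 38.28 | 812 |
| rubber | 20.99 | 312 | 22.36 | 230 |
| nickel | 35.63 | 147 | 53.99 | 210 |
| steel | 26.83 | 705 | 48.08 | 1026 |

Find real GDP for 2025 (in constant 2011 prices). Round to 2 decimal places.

60486.74

Real GDP 2025 = Σ (p_2011 × q_2025) = 25.43·812 + 20.99·230 + 35.63·210 + 26.83·1026 = 60486.74.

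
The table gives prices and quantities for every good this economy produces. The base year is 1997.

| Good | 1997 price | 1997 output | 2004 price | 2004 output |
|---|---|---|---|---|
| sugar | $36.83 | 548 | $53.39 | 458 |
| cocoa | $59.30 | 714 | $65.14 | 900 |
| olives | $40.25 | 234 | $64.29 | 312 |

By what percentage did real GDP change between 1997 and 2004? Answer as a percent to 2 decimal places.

Real GDP 1997 = Nominal GDP 1997 = 36.83·548 + 59.30·714 + 40.25·234 = 71941.54.
Real GDP 2004 (at 1997 prices) = 36.83·458 + 59.30·900 + 40.25·312 = 82796.14.
Real growth = 82796.14/71941.54 − 1 = 0.1509.

15.09%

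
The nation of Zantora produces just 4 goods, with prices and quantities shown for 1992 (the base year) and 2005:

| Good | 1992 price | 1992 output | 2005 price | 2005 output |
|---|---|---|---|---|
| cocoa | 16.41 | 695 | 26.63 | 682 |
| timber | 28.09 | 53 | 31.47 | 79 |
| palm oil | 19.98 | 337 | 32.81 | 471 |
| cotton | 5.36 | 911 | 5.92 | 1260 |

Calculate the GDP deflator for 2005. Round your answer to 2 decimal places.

Nominal GDP 2005 = 26.63·682 + 31.47·79 + 32.81·471 + 5.92·1260 = 43560.50.
Real GDP 2005 (at 1992 prices) = 16.41·682 + 28.09·79 + 19.98·471 + 5.36·1260 = 29574.91.
Deflator = Nominal/Real × 100 = 43560.50/29574.91 × 100 = 147.289.

147.29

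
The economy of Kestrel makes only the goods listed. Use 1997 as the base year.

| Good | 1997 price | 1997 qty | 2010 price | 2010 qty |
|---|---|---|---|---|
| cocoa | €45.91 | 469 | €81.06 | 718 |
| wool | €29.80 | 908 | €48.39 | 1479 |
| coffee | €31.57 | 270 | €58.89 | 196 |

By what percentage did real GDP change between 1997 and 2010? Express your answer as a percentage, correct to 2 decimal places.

Real GDP 1997 = Nominal GDP 1997 = 45.91·469 + 29.80·908 + 31.57·270 = 57114.09.
Real GDP 2010 (at 1997 prices) = 45.91·718 + 29.80·1479 + 31.57·196 = 83225.30.
Real growth = 83225.30/57114.09 − 1 = 0.4572.

45.72%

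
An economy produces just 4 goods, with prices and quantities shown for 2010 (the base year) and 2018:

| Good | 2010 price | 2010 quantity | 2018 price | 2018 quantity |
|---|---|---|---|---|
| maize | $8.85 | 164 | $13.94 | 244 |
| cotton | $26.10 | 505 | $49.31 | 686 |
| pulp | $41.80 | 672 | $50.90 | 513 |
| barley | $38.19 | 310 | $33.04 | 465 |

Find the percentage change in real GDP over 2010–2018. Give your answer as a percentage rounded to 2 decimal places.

8.62%

Real GDP 2010 = Nominal GDP 2010 = 8.85·164 + 26.10·505 + 41.80·672 + 38.19·310 = 54560.40.
Real GDP 2018 (at 2010 prices) = 8.85·244 + 26.10·686 + 41.80·513 + 38.19·465 = 59265.75.
Real growth = 59265.75/54560.40 − 1 = 0.0862.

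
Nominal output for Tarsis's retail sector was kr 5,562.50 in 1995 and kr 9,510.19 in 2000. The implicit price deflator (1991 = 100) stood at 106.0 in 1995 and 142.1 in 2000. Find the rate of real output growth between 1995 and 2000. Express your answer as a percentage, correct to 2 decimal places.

Real output 1995 = 5562.50 / 1.060 = 5247.64.
Real output 2000 = 9510.19 / 1.421 = 6692.60.
Real growth = 6692.60 / 5247.64 − 1 = 0.2754.

27.54%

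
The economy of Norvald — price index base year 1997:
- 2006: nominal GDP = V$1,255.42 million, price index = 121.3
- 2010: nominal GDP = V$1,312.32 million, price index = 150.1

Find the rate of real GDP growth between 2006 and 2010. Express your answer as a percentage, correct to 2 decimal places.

-15.52%

Real GDP 2006 = 1255.42 / 1.213 = 1034.97.
Real GDP 2010 = 1312.32 / 1.501 = 874.30.
Real growth = 874.30 / 1034.97 − 1 = -0.1552.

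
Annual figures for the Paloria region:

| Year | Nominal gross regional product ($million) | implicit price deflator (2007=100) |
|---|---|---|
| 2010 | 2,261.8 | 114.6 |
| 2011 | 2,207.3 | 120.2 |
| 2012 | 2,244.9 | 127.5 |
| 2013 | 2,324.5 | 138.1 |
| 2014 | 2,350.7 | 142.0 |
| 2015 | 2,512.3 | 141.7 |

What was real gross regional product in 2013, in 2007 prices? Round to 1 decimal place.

$1,683.2 million

Real gross regional product 2013 = 2324.5 / 1.381 = 1683.20.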